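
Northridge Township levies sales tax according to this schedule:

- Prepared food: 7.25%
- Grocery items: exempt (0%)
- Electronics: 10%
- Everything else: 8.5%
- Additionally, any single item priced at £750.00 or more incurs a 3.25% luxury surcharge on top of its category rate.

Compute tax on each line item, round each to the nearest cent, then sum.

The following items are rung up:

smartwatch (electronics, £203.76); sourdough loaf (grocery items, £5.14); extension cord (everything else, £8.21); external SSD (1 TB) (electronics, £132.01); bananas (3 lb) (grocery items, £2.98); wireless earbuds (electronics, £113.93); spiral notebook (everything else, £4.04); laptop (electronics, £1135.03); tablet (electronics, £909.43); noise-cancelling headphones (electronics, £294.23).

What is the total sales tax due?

Smartwatch £203.76: electronics → 10% → £20.38
Sourdough loaf £5.14: grocery items → 0% → £0.00
Extension cord £8.21: everything else → 8.5% → £0.70
External SSD (1 TB) £132.01: electronics → 10% → £13.20
Bananas (3 lb) £2.98: grocery items → 0% → £0.00
Wireless earbuds £113.93: electronics → 10% → £11.39
Spiral notebook £4.04: everything else → 8.5% → £0.34
Laptop £1135.03: electronics → 10% + 3.25% surcharge = 13.25% → £150.39
Tablet £909.43: electronics → 10% + 3.25% surcharge = 13.25% → £120.50
Noise-cancelling headphones £294.23: electronics → 10% → £29.42
Total tax = £20.38 + £0.70 + £13.20 + £11.39 + £0.34 + £150.39 + £120.50 + £29.42 = £346.32

£346.32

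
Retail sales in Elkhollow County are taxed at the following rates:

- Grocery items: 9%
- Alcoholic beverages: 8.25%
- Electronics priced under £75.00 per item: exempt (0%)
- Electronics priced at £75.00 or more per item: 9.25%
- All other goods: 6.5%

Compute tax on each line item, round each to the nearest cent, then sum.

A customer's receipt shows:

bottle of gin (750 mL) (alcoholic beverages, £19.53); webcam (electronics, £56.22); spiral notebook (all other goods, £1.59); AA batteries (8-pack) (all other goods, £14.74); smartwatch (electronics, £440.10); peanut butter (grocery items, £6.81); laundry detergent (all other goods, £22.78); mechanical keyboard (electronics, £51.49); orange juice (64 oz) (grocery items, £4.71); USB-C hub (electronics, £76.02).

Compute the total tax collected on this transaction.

£52.92

Bottle of gin (750 mL) £19.53: alcoholic beverages → 8.25% → £1.61
Webcam £56.22: electronics, under £75.00 → 0% → £0.00
Spiral notebook £1.59: all other goods → 6.5% → £0.10
AA batteries (8-pack) £14.74: all other goods → 6.5% → £0.96
Smartwatch £440.10: electronics, £75.00 or more → 9.25% → £40.71
Peanut butter £6.81: grocery items → 9% → £0.61
Laundry detergent £22.78: all other goods → 6.5% → £1.48
Mechanical keyboard £51.49: electronics, under £75.00 → 0% → £0.00
Orange juice (64 oz) £4.71: grocery items → 9% → £0.42
USB-C hub £76.02: electronics, £75.00 or more → 9.25% → £7.03
Total tax = £1.61 + £0.10 + £0.96 + £40.71 + £0.61 + £1.48 + £0.42 + £7.03 = £52.92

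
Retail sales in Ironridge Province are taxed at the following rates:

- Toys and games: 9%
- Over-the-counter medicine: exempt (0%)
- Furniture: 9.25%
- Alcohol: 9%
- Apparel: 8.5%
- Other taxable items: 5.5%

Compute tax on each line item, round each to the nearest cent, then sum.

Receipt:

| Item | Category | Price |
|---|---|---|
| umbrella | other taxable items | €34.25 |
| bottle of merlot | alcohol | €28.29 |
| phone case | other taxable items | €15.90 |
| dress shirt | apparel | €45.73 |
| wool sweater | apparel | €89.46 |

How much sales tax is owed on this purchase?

€16.79

Umbrella €34.25: other taxable items → 5.5% → €1.88
Bottle of merlot €28.29: alcohol → 9% → €2.55
Phone case €15.90: other taxable items → 5.5% → €0.87
Dress shirt €45.73: apparel → 8.5% → €3.89
Wool sweater €89.46: apparel → 8.5% → €7.60
Total tax = €1.88 + €2.55 + €0.87 + €3.89 + €7.60 = €16.79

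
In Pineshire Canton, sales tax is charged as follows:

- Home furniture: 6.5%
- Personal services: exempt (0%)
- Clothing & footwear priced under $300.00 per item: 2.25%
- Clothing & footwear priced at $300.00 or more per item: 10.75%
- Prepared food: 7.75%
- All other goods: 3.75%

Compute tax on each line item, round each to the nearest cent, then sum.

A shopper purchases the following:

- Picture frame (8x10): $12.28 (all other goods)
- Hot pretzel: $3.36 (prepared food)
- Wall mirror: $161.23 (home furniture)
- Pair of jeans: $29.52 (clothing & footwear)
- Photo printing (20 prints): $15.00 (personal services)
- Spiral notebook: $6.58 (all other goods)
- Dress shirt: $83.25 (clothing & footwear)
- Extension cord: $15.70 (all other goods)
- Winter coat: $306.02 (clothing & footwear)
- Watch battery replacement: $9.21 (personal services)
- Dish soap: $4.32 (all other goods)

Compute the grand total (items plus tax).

Picture frame (8x10) $12.28: all other goods → 3.75% → $0.46
Hot pretzel $3.36: prepared food → 7.75% → $0.26
Wall mirror $161.23: home furniture → 6.5% → $10.48
Pair of jeans $29.52: clothing & footwear, under $300.00 → 2.25% → $0.66
Photo printing (20 prints) $15.00: personal services → 0% → $0.00
Spiral notebook $6.58: all other goods → 3.75% → $0.25
Dress shirt $83.25: clothing & footwear, under $300.00 → 2.25% → $1.87
Extension cord $15.70: all other goods → 3.75% → $0.59
Winter coat $306.02: clothing & footwear, $300.00 or more → 10.75% → $32.90
Watch battery replacement $9.21: personal services → 0% → $0.00
Dish soap $4.32: all other goods → 3.75% → $0.16
Subtotal = $646.47; tax = $47.63; total due = $694.10

$694.10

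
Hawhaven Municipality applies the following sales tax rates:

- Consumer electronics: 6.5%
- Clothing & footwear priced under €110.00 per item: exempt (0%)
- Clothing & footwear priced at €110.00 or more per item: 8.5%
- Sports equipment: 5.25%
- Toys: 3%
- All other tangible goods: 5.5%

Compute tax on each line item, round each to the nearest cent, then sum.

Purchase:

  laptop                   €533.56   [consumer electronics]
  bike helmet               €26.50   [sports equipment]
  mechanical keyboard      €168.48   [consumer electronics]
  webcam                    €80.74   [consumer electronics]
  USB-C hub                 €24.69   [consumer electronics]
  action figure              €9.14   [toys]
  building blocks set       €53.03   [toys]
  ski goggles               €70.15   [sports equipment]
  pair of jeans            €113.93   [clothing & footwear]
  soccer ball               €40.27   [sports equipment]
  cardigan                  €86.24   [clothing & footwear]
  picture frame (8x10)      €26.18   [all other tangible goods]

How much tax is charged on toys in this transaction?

Action figure €9.14: toys → 3% → €0.27
Building blocks set €53.03: toys → 3% → €1.59
Tax on toys = €0.27 + €1.59 = €1.86

€1.86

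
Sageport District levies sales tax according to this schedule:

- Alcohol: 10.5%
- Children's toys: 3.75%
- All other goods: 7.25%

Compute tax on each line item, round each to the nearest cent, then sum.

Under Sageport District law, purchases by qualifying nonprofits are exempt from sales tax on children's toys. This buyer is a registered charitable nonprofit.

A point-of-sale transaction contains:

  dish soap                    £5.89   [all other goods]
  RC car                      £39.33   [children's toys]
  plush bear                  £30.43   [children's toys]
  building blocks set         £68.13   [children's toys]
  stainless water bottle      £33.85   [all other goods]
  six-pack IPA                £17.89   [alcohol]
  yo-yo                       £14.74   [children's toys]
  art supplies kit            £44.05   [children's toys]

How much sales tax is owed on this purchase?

Dish soap £5.89: all other goods → 7.25% → £0.43
RC car £39.33: children's toys, buyer-exempt → 0% → £0.00
Plush bear £30.43: children's toys, buyer-exempt → 0% → £0.00
Building blocks set £68.13: children's toys, buyer-exempt → 0% → £0.00
Stainless water bottle £33.85: all other goods → 7.25% → £2.45
Six-pack IPA £17.89: alcohol → 10.5% → £1.88
Yo-yo £14.74: children's toys, buyer-exempt → 0% → £0.00
Art supplies kit £44.05: children's toys, buyer-exempt → 0% → £0.00
Total tax = £0.43 + £2.45 + £1.88 = £4.76

£4.76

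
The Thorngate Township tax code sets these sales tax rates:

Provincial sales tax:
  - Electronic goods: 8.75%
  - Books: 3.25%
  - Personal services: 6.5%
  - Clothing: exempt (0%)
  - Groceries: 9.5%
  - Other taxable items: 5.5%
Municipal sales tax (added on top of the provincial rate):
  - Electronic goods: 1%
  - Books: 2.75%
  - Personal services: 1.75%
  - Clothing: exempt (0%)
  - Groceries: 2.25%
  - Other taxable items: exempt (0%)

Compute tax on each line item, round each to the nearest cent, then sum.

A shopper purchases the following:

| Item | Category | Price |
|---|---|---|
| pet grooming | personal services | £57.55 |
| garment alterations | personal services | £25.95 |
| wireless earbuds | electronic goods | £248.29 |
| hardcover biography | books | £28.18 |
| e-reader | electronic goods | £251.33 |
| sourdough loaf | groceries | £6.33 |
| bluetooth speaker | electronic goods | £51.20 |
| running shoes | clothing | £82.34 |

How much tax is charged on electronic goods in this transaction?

Wireless earbuds £248.29: electronic goods → 8.75% + 1% municipal = 9.75% → £24.21
E-reader £251.33: electronic goods → 8.75% + 1% municipal = 9.75% → £24.50
Bluetooth speaker £51.20: electronic goods → 8.75% + 1% municipal = 9.75% → £4.99
Tax on electronic goods = £24.21 + £24.50 + £4.99 = £53.70

£53.70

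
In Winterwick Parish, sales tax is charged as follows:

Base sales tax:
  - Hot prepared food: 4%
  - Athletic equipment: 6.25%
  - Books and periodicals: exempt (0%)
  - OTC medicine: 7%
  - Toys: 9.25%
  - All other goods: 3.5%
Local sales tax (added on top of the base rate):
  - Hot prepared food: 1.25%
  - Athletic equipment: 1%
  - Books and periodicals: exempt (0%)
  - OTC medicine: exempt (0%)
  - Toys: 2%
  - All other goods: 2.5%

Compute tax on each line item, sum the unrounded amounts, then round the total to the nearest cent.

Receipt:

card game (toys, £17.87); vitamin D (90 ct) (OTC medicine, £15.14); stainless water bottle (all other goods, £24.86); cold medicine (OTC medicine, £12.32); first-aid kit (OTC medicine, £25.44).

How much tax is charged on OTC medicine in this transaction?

£3.70

Vitamin D (90 ct) £15.14: OTC medicine → 7% + 0% local = 7% → £1.0598
Cold medicine £12.32: OTC medicine → 7% + 0% local = 7% → £0.8624
First-aid kit £25.44: OTC medicine → 7% + 0% local = 7% → £1.7808
Tax on OTC medicine: unrounded sum = £3.703 → £3.70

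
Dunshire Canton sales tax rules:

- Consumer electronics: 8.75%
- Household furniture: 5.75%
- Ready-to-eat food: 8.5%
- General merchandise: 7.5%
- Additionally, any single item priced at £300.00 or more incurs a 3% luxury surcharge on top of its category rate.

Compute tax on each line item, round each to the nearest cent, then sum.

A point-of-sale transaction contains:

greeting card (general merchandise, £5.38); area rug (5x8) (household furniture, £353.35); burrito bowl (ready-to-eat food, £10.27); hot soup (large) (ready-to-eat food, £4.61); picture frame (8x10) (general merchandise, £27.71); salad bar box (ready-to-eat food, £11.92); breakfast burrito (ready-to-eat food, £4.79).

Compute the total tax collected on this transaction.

£36.08

Greeting card £5.38: general merchandise → 7.5% → £0.40
Area rug (5x8) £353.35: household furniture → 5.75% + 3% surcharge = 8.75% → £30.92
Burrito bowl £10.27: ready-to-eat food → 8.5% → £0.87
Hot soup (large) £4.61: ready-to-eat food → 8.5% → £0.39
Picture frame (8x10) £27.71: general merchandise → 7.5% → £2.08
Salad bar box £11.92: ready-to-eat food → 8.5% → £1.01
Breakfast burrito £4.79: ready-to-eat food → 8.5% → £0.41
Total tax = £0.40 + £30.92 + £0.87 + £0.39 + £2.08 + £1.01 + £0.41 = £36.08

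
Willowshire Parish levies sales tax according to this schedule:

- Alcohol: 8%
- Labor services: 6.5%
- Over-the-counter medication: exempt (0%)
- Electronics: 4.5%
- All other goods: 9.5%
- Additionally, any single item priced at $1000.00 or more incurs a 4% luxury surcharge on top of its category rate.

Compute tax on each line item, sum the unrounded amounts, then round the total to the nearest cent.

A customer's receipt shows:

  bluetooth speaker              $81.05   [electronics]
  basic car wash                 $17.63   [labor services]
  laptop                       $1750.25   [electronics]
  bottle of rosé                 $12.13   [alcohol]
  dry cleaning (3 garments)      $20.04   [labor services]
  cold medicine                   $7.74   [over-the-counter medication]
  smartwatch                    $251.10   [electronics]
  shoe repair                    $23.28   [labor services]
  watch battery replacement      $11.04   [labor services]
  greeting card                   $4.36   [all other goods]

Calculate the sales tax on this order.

Bluetooth speaker $81.05: electronics → 4.5% → $3.64725
Basic car wash $17.63: labor services → 6.5% → $1.14595
Laptop $1750.25: electronics → 4.5% + 4% surcharge = 8.5% → $148.77125
Bottle of rosé $12.13: alcohol → 8% → $0.9704
Dry cleaning (3 garments) $20.04: labor services → 6.5% → $1.3026
Cold medicine $7.74: over-the-counter medication → 0% → $0.00
Smartwatch $251.10: electronics → 4.5% → $11.2995
Shoe repair $23.28: labor services → 6.5% → $1.5132
Watch battery replacement $11.04: labor services → 6.5% → $0.7176
Greeting card $4.36: all other goods → 9.5% → $0.4142
Unrounded tax sum = $169.78195 → $169.78

$169.78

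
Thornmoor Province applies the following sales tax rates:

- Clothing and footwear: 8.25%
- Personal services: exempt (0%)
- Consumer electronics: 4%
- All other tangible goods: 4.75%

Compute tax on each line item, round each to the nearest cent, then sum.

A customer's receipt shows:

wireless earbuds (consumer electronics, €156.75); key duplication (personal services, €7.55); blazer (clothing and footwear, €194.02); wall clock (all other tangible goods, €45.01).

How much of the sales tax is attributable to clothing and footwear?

€16.01

Blazer €194.02: clothing and footwear → 8.25% → €16.01
Tax on clothing and footwear = €16.01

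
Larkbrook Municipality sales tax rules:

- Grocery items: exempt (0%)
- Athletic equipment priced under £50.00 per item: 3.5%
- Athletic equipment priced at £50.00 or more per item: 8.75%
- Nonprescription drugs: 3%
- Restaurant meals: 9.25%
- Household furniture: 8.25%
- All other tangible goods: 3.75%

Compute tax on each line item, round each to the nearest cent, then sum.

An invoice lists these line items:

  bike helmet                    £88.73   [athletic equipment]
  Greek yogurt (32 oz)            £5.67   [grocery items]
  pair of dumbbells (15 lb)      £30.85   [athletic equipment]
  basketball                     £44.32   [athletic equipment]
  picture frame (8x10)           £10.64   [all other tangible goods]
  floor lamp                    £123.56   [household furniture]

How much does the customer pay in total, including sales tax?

£324.75

Bike helmet £88.73: athletic equipment, £50.00 or more → 8.75% → £7.76
Greek yogurt (32 oz) £5.67: grocery items → 0% → £0.00
Pair of dumbbells (15 lb) £30.85: athletic equipment, under £50.00 → 3.5% → £1.08
Basketball £44.32: athletic equipment, under £50.00 → 3.5% → £1.55
Picture frame (8x10) £10.64: all other tangible goods → 3.75% → £0.40
Floor lamp £123.56: household furniture → 8.25% → £10.19
Subtotal = £303.77; tax = £20.98; total due = £324.75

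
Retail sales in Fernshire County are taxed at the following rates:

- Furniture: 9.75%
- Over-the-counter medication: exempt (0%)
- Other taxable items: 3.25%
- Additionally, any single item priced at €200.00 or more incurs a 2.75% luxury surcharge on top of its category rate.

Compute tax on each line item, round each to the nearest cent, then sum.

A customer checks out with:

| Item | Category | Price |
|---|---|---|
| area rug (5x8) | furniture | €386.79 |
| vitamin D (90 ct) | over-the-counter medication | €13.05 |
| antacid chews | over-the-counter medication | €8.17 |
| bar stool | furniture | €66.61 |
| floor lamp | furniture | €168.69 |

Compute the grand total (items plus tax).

€714.60

Area rug (5x8) €386.79: furniture → 9.75% + 2.75% surcharge = 12.5% → €48.35
Vitamin D (90 ct) €13.05: over-the-counter medication → 0% → €0.00
Antacid chews €8.17: over-the-counter medication → 0% → €0.00
Bar stool €66.61: furniture → 9.75% → €6.49
Floor lamp €168.69: furniture → 9.75% → €16.45
Subtotal = €643.31; tax = €71.29; total due = €714.60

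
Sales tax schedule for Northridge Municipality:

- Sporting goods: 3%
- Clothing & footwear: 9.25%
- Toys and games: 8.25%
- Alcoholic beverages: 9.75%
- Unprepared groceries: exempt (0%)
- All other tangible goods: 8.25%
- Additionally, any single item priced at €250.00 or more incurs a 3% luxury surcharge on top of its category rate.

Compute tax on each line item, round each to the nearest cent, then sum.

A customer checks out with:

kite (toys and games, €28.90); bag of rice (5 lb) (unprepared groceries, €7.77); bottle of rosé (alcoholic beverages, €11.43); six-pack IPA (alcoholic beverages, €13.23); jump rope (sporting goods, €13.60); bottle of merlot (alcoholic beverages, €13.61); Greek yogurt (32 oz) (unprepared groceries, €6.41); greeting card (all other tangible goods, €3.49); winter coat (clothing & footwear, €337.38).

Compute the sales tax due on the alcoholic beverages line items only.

€3.73

Bottle of rosé €11.43: alcoholic beverages → 9.75% → €1.11
Six-pack IPA €13.23: alcoholic beverages → 9.75% → €1.29
Bottle of merlot €13.61: alcoholic beverages → 9.75% → €1.33
Tax on alcoholic beverages = €1.11 + €1.29 + €1.33 = €3.73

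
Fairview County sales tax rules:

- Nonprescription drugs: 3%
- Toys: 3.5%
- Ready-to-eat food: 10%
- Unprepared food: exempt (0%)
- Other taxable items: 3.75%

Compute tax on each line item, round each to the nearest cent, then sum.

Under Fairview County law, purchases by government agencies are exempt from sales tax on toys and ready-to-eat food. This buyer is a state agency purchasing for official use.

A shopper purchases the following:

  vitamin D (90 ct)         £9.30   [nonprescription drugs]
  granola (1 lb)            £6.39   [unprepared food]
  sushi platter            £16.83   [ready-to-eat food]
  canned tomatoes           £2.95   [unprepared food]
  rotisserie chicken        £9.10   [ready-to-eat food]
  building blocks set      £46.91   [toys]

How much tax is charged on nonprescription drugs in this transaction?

Vitamin D (90 ct) £9.30: nonprescription drugs → 3% → £0.28
Tax on nonprescription drugs = £0.28

£0.28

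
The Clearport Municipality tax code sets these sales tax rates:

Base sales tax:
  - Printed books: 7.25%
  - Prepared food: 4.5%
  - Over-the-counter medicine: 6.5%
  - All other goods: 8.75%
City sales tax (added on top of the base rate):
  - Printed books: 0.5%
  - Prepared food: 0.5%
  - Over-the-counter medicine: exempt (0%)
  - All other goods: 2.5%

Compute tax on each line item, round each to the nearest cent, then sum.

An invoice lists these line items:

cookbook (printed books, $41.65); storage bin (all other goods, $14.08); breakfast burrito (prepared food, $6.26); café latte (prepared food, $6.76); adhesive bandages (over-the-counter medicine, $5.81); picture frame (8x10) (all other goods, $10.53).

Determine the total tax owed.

$7.02

Cookbook $41.65: printed books → 7.25% + 0.5% city = 7.75% → $3.23
Storage bin $14.08: all other goods → 8.75% + 2.5% city = 11.25% → $1.58
Breakfast burrito $6.26: prepared food → 4.5% + 0.5% city = 5% → $0.31
Café latte $6.76: prepared food → 4.5% + 0.5% city = 5% → $0.34
Adhesive bandages $5.81: over-the-counter medicine → 6.5% + 0% city = 6.5% → $0.38
Picture frame (8x10) $10.53: all other goods → 8.75% + 2.5% city = 11.25% → $1.18
Total tax = $3.23 + $1.58 + $0.31 + $0.34 + $0.38 + $1.18 = $7.02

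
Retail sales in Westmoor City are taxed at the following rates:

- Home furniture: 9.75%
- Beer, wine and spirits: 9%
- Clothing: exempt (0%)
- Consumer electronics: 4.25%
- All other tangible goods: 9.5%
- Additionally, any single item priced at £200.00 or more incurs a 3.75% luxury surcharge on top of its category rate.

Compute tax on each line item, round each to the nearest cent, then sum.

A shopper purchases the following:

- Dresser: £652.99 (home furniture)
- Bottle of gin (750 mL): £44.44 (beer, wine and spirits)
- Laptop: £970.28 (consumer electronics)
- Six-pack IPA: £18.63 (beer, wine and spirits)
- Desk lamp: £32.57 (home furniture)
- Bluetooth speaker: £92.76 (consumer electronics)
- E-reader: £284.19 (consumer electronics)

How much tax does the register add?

Dresser £652.99: home furniture → 9.75% + 3.75% surcharge = 13.5% → £88.15
Bottle of gin (750 mL) £44.44: beer, wine and spirits → 9% → £4.00
Laptop £970.28: consumer electronics → 4.25% + 3.75% surcharge = 8% → £77.62
Six-pack IPA £18.63: beer, wine and spirits → 9% → £1.68
Desk lamp £32.57: home furniture → 9.75% → £3.18
Bluetooth speaker £92.76: consumer electronics → 4.25% → £3.94
E-reader £284.19: consumer electronics → 4.25% + 3.75% surcharge = 8% → £22.74
Total tax = £88.15 + £4.00 + £77.62 + £1.68 + £3.18 + £3.94 + £22.74 = £201.31

£201.31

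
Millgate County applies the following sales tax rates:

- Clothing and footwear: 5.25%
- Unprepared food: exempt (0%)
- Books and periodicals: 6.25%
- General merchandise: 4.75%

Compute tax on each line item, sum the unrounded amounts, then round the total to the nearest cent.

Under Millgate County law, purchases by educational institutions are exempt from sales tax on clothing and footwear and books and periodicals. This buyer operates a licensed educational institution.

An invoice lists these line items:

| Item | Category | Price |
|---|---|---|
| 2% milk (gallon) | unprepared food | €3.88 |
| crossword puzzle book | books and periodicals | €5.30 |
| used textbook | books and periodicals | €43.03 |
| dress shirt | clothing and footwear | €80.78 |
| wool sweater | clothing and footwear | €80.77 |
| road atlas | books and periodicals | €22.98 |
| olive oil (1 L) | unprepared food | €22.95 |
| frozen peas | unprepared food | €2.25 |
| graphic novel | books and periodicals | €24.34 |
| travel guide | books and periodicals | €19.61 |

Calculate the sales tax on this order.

2% milk (gallon) €3.88: unprepared food → 0% → €0.00
Crossword puzzle book €5.30: books and periodicals, buyer-exempt → 0% → €0.00
Used textbook €43.03: books and periodicals, buyer-exempt → 0% → €0.00
Dress shirt €80.78: clothing and footwear, buyer-exempt → 0% → €0.00
Wool sweater €80.77: clothing and footwear, buyer-exempt → 0% → €0.00
Road atlas €22.98: books and periodicals, buyer-exempt → 0% → €0.00
Olive oil (1 L) €22.95: unprepared food → 0% → €0.00
Frozen peas €2.25: unprepared food → 0% → €0.00
Graphic novel €24.34: books and periodicals, buyer-exempt → 0% → €0.00
Travel guide €19.61: books and periodicals, buyer-exempt → 0% → €0.00
Unrounded tax sum = €0.00 → €0.00

€0.00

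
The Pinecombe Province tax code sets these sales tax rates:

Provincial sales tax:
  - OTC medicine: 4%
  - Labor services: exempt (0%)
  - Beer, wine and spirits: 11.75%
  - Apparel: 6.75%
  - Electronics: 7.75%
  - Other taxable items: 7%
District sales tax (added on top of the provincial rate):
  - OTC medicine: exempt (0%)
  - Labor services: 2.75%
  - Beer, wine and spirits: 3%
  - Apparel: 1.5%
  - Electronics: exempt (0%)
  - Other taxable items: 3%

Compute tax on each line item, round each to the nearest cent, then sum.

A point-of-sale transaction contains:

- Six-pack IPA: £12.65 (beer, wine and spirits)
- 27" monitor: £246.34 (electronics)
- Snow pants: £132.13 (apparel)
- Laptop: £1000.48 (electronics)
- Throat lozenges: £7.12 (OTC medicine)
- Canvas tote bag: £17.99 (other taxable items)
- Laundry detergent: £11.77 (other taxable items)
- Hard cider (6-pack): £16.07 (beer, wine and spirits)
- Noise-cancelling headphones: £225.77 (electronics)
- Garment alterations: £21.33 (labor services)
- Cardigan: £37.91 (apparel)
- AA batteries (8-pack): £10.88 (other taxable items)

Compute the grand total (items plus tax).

Six-pack IPA £12.65: beer, wine and spirits → 11.75% + 3% district = 14.75% → £1.87
27" monitor £246.34: electronics → 7.75% + 0% district = 7.75% → £19.09
Snow pants £132.13: apparel → 6.75% + 1.5% district = 8.25% → £10.90
Laptop £1000.48: electronics → 7.75% + 0% district = 7.75% → £77.54
Throat lozenges £7.12: OTC medicine → 4% + 0% district = 4% → £0.28
Canvas tote bag £17.99: other taxable items → 7% + 3% district = 10% → £1.80
Laundry detergent £11.77: other taxable items → 7% + 3% district = 10% → £1.18
Hard cider (6-pack) £16.07: beer, wine and spirits → 11.75% + 3% district = 14.75% → £2.37
Noise-cancelling headphones £225.77: electronics → 7.75% + 0% district = 7.75% → £17.50
Garment alterations £21.33: labor services → 0% + 2.75% district = 2.75% → £0.59
Cardigan £37.91: apparel → 6.75% + 1.5% district = 8.25% → £3.13
AA batteries (8-pack) £10.88: other taxable items → 7% + 3% district = 10% → £1.09
Subtotal = £1740.44; tax = £137.34; total due = £1877.78

£1877.78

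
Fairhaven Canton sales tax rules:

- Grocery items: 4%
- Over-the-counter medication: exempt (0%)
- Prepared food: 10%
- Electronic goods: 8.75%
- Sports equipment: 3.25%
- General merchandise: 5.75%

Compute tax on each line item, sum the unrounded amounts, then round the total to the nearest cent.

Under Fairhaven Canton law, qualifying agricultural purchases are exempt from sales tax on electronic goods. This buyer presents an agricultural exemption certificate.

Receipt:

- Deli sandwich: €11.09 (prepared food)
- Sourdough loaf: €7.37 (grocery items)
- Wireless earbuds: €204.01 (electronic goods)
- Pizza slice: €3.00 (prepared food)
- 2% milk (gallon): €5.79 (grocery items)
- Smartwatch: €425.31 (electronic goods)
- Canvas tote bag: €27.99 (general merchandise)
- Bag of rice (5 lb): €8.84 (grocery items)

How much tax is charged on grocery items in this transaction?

€0.88

Sourdough loaf €7.37: grocery items → 4% → €0.2948
2% milk (gallon) €5.79: grocery items → 4% → €0.2316
Bag of rice (5 lb) €8.84: grocery items → 4% → €0.3536
Tax on grocery items: unrounded sum = €0.88 → €0.88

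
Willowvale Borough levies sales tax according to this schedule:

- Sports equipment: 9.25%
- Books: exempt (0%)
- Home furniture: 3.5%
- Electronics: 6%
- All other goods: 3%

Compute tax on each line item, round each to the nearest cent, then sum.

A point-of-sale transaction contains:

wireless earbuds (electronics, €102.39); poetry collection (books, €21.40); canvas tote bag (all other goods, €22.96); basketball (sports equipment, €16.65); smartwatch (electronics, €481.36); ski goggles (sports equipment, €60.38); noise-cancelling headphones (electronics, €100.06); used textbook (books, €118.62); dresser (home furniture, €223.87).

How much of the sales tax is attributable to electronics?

Wireless earbuds €102.39: electronics → 6% → €6.14
Smartwatch €481.36: electronics → 6% → €28.88
Noise-cancelling headphones €100.06: electronics → 6% → €6.00
Tax on electronics = €6.14 + €28.88 + €6.00 = €41.02

€41.02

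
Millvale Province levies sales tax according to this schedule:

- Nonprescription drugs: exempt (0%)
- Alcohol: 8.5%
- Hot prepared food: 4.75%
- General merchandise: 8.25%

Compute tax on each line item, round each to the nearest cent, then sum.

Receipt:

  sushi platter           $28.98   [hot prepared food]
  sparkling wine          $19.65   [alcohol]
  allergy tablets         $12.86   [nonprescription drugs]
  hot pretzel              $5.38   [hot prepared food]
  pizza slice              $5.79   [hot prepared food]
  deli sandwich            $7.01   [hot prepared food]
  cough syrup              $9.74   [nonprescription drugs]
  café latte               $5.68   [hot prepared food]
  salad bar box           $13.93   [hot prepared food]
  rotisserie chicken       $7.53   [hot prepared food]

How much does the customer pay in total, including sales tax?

$121.76

Sushi platter $28.98: hot prepared food → 4.75% → $1.38
Sparkling wine $19.65: alcohol → 8.5% → $1.67
Allergy tablets $12.86: nonprescription drugs → 0% → $0.00
Hot pretzel $5.38: hot prepared food → 4.75% → $0.26
Pizza slice $5.79: hot prepared food → 4.75% → $0.28
Deli sandwich $7.01: hot prepared food → 4.75% → $0.33
Cough syrup $9.74: nonprescription drugs → 0% → $0.00
Café latte $5.68: hot prepared food → 4.75% → $0.27
Salad bar box $13.93: hot prepared food → 4.75% → $0.66
Rotisserie chicken $7.53: hot prepared food → 4.75% → $0.36
Subtotal = $116.55; tax = $5.21; total due = $121.76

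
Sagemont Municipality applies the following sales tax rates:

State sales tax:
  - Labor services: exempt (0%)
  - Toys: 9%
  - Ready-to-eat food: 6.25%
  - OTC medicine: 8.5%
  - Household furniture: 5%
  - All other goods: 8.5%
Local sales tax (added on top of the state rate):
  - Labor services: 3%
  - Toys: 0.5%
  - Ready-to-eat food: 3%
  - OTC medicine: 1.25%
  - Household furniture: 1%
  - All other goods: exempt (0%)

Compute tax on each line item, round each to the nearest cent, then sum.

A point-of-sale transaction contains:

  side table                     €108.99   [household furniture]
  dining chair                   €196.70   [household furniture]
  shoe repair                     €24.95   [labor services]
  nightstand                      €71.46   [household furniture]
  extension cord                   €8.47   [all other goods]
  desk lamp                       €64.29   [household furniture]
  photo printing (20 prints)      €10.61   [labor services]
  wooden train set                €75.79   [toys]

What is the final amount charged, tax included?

€596.74

Side table €108.99: household furniture → 5% + 1% local = 6% → €6.54
Dining chair €196.70: household furniture → 5% + 1% local = 6% → €11.80
Shoe repair €24.95: labor services → 0% + 3% local = 3% → €0.75
Nightstand €71.46: household furniture → 5% + 1% local = 6% → €4.29
Extension cord €8.47: all other goods → 8.5% + 0% local = 8.5% → €0.72
Desk lamp €64.29: household furniture → 5% + 1% local = 6% → €3.86
Photo printing (20 prints) €10.61: labor services → 0% + 3% local = 3% → €0.32
Wooden train set €75.79: toys → 9% + 0.5% local = 9.5% → €7.20
Subtotal = €561.26; tax = €35.48; total due = €596.74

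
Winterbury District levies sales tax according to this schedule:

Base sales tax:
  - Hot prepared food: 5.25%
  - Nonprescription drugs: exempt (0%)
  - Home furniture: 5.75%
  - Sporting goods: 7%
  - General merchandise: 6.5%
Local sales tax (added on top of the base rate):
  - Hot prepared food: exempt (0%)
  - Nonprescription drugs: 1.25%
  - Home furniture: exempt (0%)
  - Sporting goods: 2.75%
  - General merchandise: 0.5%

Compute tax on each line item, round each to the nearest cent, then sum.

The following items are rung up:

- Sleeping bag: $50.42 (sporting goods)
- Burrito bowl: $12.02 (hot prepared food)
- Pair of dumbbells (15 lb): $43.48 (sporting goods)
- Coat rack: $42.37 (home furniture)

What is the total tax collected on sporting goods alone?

$9.16

Sleeping bag $50.42: sporting goods → 7% + 2.75% local = 9.75% → $4.92
Pair of dumbbells (15 lb) $43.48: sporting goods → 7% + 2.75% local = 9.75% → $4.24
Tax on sporting goods = $4.92 + $4.24 = $9.16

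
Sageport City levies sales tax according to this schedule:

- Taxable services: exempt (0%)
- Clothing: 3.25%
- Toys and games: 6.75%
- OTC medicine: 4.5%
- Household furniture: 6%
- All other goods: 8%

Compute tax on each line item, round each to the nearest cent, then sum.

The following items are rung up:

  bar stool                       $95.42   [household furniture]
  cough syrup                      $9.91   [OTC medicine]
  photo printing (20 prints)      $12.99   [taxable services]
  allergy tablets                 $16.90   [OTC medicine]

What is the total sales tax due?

$6.94

Bar stool $95.42: household furniture → 6% → $5.73
Cough syrup $9.91: OTC medicine → 4.5% → $0.45
Photo printing (20 prints) $12.99: taxable services → 0% → $0.00
Allergy tablets $16.90: OTC medicine → 4.5% → $0.76
Total tax = $5.73 + $0.45 + $0.76 = $6.94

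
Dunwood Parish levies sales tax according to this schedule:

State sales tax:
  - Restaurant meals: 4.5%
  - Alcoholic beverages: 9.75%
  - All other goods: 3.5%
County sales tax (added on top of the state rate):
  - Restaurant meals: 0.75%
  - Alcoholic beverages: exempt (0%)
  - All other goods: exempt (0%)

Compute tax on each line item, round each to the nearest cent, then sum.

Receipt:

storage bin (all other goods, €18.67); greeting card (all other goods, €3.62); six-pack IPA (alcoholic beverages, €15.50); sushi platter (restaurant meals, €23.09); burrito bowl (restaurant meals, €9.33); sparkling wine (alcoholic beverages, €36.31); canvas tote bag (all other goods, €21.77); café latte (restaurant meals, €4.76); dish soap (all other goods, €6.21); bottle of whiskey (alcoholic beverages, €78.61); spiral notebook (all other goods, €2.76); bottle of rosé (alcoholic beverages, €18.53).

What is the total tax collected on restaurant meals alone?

Sushi platter €23.09: restaurant meals → 4.5% + 0.75% county = 5.25% → €1.21
Burrito bowl €9.33: restaurant meals → 4.5% + 0.75% county = 5.25% → €0.49
Café latte €4.76: restaurant meals → 4.5% + 0.75% county = 5.25% → €0.25
Tax on restaurant meals = €1.21 + €0.49 + €0.25 = €1.95

€1.95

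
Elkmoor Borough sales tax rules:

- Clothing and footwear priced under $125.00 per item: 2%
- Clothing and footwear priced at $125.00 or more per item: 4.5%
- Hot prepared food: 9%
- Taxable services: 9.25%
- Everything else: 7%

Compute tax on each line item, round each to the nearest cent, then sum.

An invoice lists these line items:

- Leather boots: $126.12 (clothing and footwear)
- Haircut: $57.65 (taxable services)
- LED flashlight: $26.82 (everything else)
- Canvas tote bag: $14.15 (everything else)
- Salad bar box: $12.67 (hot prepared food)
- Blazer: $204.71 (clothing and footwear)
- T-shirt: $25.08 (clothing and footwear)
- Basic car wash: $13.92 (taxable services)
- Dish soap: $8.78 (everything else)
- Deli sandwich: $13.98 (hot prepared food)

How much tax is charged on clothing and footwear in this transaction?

$15.39

Leather boots $126.12: clothing and footwear, $125.00 or more → 4.5% → $5.68
Blazer $204.71: clothing and footwear, $125.00 or more → 4.5% → $9.21
T-shirt $25.08: clothing and footwear, under $125.00 → 2% → $0.50
Tax on clothing and footwear = $5.68 + $9.21 + $0.50 = $15.39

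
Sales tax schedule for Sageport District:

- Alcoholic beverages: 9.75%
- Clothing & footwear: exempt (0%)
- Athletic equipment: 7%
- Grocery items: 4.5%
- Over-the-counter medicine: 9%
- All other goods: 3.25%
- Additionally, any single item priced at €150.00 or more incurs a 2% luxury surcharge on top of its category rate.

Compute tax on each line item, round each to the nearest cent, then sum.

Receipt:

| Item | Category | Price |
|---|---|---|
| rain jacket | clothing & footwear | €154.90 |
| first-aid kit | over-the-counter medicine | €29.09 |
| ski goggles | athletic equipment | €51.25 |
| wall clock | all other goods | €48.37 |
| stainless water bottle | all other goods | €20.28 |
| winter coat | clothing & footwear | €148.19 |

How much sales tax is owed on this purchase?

€11.54

Rain jacket €154.90: clothing & footwear → 0% + 2% surcharge = 2% → €3.10
First-aid kit €29.09: over-the-counter medicine → 9% → €2.62
Ski goggles €51.25: athletic equipment → 7% → €3.59
Wall clock €48.37: all other goods → 3.25% → €1.57
Stainless water bottle €20.28: all other goods → 3.25% → €0.66
Winter coat €148.19: clothing & footwear → 0% → €0.00
Total tax = €3.10 + €2.62 + €3.59 + €1.57 + €0.66 = €11.54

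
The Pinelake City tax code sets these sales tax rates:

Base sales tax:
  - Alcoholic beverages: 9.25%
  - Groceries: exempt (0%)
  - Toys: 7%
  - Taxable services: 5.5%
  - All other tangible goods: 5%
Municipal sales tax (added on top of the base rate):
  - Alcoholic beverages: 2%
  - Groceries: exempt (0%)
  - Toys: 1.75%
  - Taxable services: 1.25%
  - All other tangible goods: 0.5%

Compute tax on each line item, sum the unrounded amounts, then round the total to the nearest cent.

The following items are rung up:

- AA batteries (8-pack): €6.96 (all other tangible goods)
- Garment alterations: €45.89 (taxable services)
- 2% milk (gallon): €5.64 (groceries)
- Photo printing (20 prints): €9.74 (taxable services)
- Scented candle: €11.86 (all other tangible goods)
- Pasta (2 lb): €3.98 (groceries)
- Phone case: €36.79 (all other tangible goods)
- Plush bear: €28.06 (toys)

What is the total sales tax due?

€9.27

AA batteries (8-pack) €6.96: all other tangible goods → 5% + 0.5% municipal = 5.5% → €0.3828
Garment alterations €45.89: taxable services → 5.5% + 1.25% municipal = 6.75% → €3.097575
2% milk (gallon) €5.64: groceries → 0% + 0% municipal = 0% → €0.00
Photo printing (20 prints) €9.74: taxable services → 5.5% + 1.25% municipal = 6.75% → €0.65745
Scented candle €11.86: all other tangible goods → 5% + 0.5% municipal = 5.5% → €0.6523
Pasta (2 lb) €3.98: groceries → 0% + 0% municipal = 0% → €0.00
Phone case €36.79: all other tangible goods → 5% + 0.5% municipal = 5.5% → €2.02345
Plush bear €28.06: toys → 7% + 1.75% municipal = 8.75% → €2.45525
Unrounded tax sum = €9.268825 → €9.27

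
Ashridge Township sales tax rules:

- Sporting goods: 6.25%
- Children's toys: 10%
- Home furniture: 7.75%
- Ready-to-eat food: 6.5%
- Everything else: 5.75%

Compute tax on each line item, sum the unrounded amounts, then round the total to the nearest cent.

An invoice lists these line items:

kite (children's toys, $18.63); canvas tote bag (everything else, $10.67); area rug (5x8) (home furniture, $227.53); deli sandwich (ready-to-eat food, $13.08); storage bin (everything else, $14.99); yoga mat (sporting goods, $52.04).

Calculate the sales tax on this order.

$25.07

Kite $18.63: children's toys → 10% → $1.863
Canvas tote bag $10.67: everything else → 5.75% → $0.613525
Area rug (5x8) $227.53: home furniture → 7.75% → $17.633575
Deli sandwich $13.08: ready-to-eat food → 6.5% → $0.8502
Storage bin $14.99: everything else → 5.75% → $0.861925
Yoga mat $52.04: sporting goods → 6.25% → $3.2525
Unrounded tax sum = $25.074725 → $25.07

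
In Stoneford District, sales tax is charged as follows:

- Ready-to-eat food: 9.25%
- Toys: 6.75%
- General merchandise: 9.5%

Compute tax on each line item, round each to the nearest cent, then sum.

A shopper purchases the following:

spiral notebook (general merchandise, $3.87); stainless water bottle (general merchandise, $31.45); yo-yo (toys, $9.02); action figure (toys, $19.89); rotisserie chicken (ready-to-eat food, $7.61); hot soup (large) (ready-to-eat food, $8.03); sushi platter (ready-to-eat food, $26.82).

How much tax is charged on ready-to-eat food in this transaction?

$3.92

Rotisserie chicken $7.61: ready-to-eat food → 9.25% → $0.70
Hot soup (large) $8.03: ready-to-eat food → 9.25% → $0.74
Sushi platter $26.82: ready-to-eat food → 9.25% → $2.48
Tax on ready-to-eat food = $0.70 + $0.74 + $2.48 = $3.92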